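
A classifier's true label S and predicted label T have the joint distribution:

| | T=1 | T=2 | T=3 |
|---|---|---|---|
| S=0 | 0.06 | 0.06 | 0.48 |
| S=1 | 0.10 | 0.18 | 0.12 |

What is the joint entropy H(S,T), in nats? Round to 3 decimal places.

1.483 nats

H(S,T) = −Σ p(x,y)·ln p(x,y) over all 6 cells.
  cell (0,1): −0.06·ln0.06 = 0.1688
  cell (0,2): −0.06·ln0.06 = 0.1688
  cell (0,3): −0.48·ln0.48 = 0.3523
  cell (1,1): −0.10·ln0.10 = 0.2303
  cell (1,2): −0.18·ln0.18 = 0.3087
  cell (1,3): −0.12·ln0.12 = 0.2544
Sum = 1.483 nats.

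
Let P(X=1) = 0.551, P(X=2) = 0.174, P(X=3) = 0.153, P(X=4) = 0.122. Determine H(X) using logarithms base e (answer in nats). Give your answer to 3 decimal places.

1.177 nats

H(X) = −Σ p·ln p.
  −(0.551)·ln(0.551) = 0.3284
  −(0.174)·ln(0.174) = 0.3043
  −(0.153)·ln(0.153) = 0.2872
  −(0.122)·ln(0.122) = 0.2567
Sum: 0.3284 + 0.3043 + 0.2872 + 0.2567 = 1.177 nats.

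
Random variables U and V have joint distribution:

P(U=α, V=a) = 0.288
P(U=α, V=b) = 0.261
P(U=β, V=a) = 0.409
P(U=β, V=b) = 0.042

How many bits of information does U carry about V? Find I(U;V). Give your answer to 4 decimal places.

0.1354 bits

Marginals: p(U) = (0.5490, 0.4510), p(V) = (0.6970, 0.3030).
I(U;V) = Σ p(x,y)·log₂[p(x,y)/(p(x)p(y))].
  (α,a): 0.288·log₂(0.7526) = -0.11807
  (α,b): 0.261·log₂(1.5690) = 0.16961
  (β,a): 0.409·log₂(1.3011) = 0.15531
  (β,b): 0.042·log₂(0.3073) = -0.07149
Sum = 0.1354 bits.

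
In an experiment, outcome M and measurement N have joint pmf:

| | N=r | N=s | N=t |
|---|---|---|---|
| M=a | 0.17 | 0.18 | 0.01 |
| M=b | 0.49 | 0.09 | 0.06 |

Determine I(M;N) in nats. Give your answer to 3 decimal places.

Marginals: p(M) = (0.3600, 0.6400), p(N) = (0.6600, 0.2700, 0.0700).
I(M;N) = H(M) + H(N) − H(M,N).
H(M) = 0.6534, H(N) = 0.8139, H(M,N) = 1.3910.
I(M;N) = 0.6534 + 0.8139 − 1.3910 = 0.076 nats.

0.076 nats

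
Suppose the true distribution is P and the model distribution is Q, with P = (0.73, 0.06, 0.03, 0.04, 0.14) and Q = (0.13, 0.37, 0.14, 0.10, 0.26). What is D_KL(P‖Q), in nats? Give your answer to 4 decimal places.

0.9809 nats

D(P‖Q) = Σ p·ln(p/q).
  0.73·ln(0.73/0.13) = 1.25962
  0.06·ln(0.06/0.37) = -0.10915
  0.03·ln(0.03/0.14) = -0.04621
  0.04·ln(0.04/0.10) = -0.03665
  0.14·ln(0.14/0.26) = -0.08667
D(P‖Q) = 0.9809 nats.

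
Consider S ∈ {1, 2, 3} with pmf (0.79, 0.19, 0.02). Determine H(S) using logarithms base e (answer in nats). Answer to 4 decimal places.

H(S) = −Σ p·ln p.
  −(0.79)·ln(0.79) = 0.18622
  −(0.19)·ln(0.19) = 0.31554
  −(0.02)·ln(0.02) = 0.07824
Sum: 0.18622 + 0.31554 + 0.07824 = 0.5800 nats.

0.5800 nats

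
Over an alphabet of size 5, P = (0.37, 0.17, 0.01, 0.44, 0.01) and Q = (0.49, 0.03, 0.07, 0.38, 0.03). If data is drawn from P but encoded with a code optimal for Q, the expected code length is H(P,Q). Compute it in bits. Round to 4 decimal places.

H(P,Q) = −Σ p·log₂ q.
  −0.37·log₂(0.49) = 0.38078
  −0.17·log₂(0.03) = 0.86001
  −0.01·log₂(0.07) = 0.03837
  −0.44·log₂(0.38) = 0.61421
  −0.01·log₂(0.03) = 0.05059
H(P,Q) = 1.9440 bits.

1.9440 bits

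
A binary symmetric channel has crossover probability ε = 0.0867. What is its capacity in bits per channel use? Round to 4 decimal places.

Binary symmetric channel: C = 1 − h₂(ε) where h₂ is the binary entropy function.
h₂(0.0867) = −0.0867·log₂0.0867 − 0.9133·log₂0.9133 = 0.4254.
C = 1 − 0.4254 = 0.5746 bits per channel use.

0.5746 bits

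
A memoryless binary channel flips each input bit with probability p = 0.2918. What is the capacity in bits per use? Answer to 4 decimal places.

0.1290 bits

Binary symmetric channel: C = 1 − h₂(ε) where h₂ is the binary entropy function.
h₂(0.2918) = −0.2918·log₂0.2918 − 0.7082·log₂0.7082 = 0.8710.
C = 1 − 0.8710 = 0.1290 bits per channel use.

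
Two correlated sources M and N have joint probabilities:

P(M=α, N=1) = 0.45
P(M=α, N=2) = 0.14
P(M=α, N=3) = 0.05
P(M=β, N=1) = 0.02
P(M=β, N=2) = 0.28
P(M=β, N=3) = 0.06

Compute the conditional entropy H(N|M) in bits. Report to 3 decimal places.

1.060 bits

Chain rule: H(N|M) = H(M,N) − H(M).
Marginals: p(M) = (0.6400, 0.3600), p(N) = (0.4700, 0.4200, 0.1100).
H(M,N) = 2.0022 bits; H(M) = 0.9427 bits.
H(N|M) = 2.0022 − 0.9427 = 1.060 bits.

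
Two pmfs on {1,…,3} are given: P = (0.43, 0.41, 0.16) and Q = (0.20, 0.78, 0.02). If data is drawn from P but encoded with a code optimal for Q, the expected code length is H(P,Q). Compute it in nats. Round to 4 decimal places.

1.4199 nats

H(P,Q) = −Σ p·ln q.
  −0.43·ln(0.20) = 0.69206
  −0.41·ln(0.78) = 0.10187
  −0.16·ln(0.02) = 0.62592
H(P,Q) = 1.4199 nats.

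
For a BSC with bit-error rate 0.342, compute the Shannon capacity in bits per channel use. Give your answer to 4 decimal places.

0.0733 bits

Binary symmetric channel: C = 1 − h₂(ε) where h₂ is the binary entropy function.
h₂(0.342) = −0.342·log₂0.342 − 0.658·log₂0.658 = 0.9267.
C = 1 − 0.9267 = 0.0733 bits per channel use.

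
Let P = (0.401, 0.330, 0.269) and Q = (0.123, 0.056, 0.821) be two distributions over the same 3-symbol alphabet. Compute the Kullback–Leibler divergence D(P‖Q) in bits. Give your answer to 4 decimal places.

1.0951 bits

D(P‖Q) = Σ p·log₂(p/q).
  0.401·log₂(0.401/0.123) = 0.68368
  0.330·log₂(0.330/0.056) = 0.84446
  0.269·log₂(0.269/0.821) = -0.43303
D(P‖Q) = 1.0951 bits.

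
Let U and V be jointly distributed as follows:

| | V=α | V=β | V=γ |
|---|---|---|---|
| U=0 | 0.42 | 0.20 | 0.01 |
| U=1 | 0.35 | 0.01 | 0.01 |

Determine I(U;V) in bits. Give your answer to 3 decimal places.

Marginals: p(U) = (0.6300, 0.3700), p(V) = (0.7700, 0.2100, 0.0200).
I(U;V) = Σ p(x,y)·log₂[p(x,y)/(p(x)p(y))].
  (0,α): 0.42·log₂(0.8658) = -0.0873
  (0,β): 0.20·log₂(1.5117) = 0.1192
  (0,γ): 0.01·log₂(0.7937) = -0.0033
  (1,α): 0.35·log₂(1.2285) = 0.1039
  (1,β): 0.01·log₂(0.1287) = -0.0296
  (1,γ): 0.01·log₂(1.3514) = 0.0043
Sum = 0.107 bits.

0.107 bits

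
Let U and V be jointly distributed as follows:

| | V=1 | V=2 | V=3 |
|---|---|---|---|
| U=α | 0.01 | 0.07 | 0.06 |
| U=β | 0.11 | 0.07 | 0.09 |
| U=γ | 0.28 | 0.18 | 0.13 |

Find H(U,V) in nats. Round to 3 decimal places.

1.977 nats

H(U,V) = −Σ p(x,y)·ln p(x,y) over all 9 cells.
  cell (α,1): −0.01·ln0.01 = 0.0461
  cell (α,2): −0.07·ln0.07 = 0.1861
  cell (α,3): −0.06·ln0.06 = 0.1688
  cell (β,1): −0.11·ln0.11 = 0.2428
  cell (β,2): −0.07·ln0.07 = 0.1861
  cell (β,3): −0.09·ln0.09 = 0.2167
  cell (γ,1): −0.28·ln0.28 = 0.3564
  cell (γ,2): −0.18·ln0.18 = 0.3087
  cell (γ,3): −0.13·ln0.13 = 0.2652
Sum = 1.977 nats.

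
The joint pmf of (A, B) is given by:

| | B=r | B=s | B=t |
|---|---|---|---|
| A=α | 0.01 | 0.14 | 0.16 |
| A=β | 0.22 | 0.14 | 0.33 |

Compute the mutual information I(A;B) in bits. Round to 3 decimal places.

Marginals: p(A) = (0.3100, 0.6900), p(B) = (0.2300, 0.2800, 0.4900).
I(A;B) = H(A) + H(B) − H(A,B).
H(A) = 0.8932, H(B) = 1.5062, H(A,B) = 2.2921.
I(A;B) = 0.8932 + 1.5062 − 2.2921 = 0.107 bits.

0.107 bits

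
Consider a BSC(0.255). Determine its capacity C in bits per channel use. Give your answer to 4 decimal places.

0.1809 bits

Binary symmetric channel: C = 1 − h₂(ε) where h₂ is the binary entropy function.
h₂(0.255) = −0.255·log₂0.255 − 0.745·log₂0.745 = 0.8191.
C = 1 − 0.8191 = 0.1809 bits per channel use.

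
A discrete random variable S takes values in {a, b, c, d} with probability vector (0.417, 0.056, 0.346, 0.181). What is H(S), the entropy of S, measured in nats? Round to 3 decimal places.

1.203 nats

H(S) = −Σ p·ln p.
  −(0.417)·ln(0.417) = 0.3647
  −(0.056)·ln(0.056) = 0.1614
  −(0.346)·ln(0.346) = 0.3672
  −(0.181)·ln(0.181) = 0.3094
Sum: 0.3647 + 0.1614 + 0.3672 + 0.3094 = 1.203 nats.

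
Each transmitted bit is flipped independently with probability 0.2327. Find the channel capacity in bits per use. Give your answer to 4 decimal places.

Binary symmetric channel: C = 1 − h₂(ε) where h₂ is the binary entropy function.
h₂(0.2327) = −0.2327·log₂0.2327 − 0.7673·log₂0.7673 = 0.7827.
C = 1 − 0.7827 = 0.2173 bits per channel use.

0.2173 bits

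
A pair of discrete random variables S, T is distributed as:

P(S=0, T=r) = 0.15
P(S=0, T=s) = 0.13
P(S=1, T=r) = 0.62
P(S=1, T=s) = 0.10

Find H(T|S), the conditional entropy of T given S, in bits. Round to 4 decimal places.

0.6975 bits

Marginals: p(S) = (0.2800, 0.7200), p(T) = (0.7700, 0.2300).
H(T|S) = Σ p(S) · H(T|S=·).
  S=0: p=0.2800, H(T|S=0) = 0.9963
  S=1: p=0.7200, H(T|S=1) = 0.5813
Weighted sum = 0.6975 bits.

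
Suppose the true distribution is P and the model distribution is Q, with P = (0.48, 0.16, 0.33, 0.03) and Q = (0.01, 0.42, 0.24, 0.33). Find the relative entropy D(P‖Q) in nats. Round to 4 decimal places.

D(P‖Q) = Σ p·ln(p/q).
  0.48·ln(0.48/0.01) = 1.85818
  0.16·ln(0.16/0.42) = -0.15441
  0.33·ln(0.33/0.24) = 0.10509
  0.03·ln(0.03/0.33) = -0.07194
D(P‖Q) = 1.7369 nats.

1.7369 nats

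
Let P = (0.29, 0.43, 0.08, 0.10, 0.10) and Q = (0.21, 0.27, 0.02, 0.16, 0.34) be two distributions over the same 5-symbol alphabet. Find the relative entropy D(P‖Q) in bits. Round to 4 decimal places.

0.3394 bits

D(P‖Q) = Σ p·log₂(p/q).
  0.29·log₂(0.29/0.21) = 0.13504
  0.43·log₂(0.43/0.27) = 0.28869
  0.08·log₂(0.08/0.02) = 0.16000
  0.10·log₂(0.10/0.16) = -0.06781
  0.10·log₂(0.10/0.34) = -0.17655
D(P‖Q) = 0.3394 bits.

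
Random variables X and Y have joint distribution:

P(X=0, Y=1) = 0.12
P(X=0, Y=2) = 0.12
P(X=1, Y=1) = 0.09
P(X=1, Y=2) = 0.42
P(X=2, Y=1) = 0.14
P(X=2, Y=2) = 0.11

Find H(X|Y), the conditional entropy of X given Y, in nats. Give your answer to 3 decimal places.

0.961 nats

Chain rule: H(X|Y) = H(X,Y) − H(Y).
Marginals: p(X) = (0.2400, 0.5100, 0.2500), p(Y) = (0.3500, 0.6500).
H(X,Y) = 1.6080 nats; H(Y) = 0.6474 nats.
H(X|Y) = 1.6080 − 0.6474 = 0.961 nats.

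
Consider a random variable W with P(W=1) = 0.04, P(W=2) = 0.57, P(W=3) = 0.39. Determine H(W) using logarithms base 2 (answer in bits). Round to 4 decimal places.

1.1778 bits

H(W) = −Σ p·log₂ p.
  −(0.04)·log₂(0.04) = 0.18575
  −(0.57)·log₂(0.57) = 0.46225
  −(0.39)·log₂(0.39) = 0.52980
Sum: 0.18575 + 0.46225 + 0.52980 = 1.1778 bits.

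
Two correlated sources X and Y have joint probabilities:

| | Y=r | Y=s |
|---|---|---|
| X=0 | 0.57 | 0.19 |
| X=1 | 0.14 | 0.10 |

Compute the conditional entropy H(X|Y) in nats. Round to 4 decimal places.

0.5393 nats

Chain rule: H(X|Y) = H(X,Y) − H(Y).
Marginals: p(X) = (0.7600, 0.2400), p(Y) = (0.7100, 0.2900).
H(X,Y) = 1.1415 nats; H(Y) = 0.6022 nats.
H(X|Y) = 1.1415 − 0.6022 = 0.5393 nats.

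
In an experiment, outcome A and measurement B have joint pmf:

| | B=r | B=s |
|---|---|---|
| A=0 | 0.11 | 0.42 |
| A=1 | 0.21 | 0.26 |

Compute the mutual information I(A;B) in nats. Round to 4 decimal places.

0.0331 nats

Marginals: p(A) = (0.5300, 0.4700), p(B) = (0.3200, 0.6800).
I(A;B) = H(A) + H(B) − H(A,B).
H(A) = 0.6913, H(B) = 0.6269, H(A,B) = 1.2851.
I(A;B) = 0.6913 + 0.6269 − 1.2851 = 0.0331 nats.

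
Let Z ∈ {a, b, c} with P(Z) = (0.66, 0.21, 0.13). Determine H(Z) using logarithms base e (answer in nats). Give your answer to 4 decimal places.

H(Z) = −Σ p·ln p.
  −(0.66)·ln(0.66) = 0.27424
  −(0.21)·ln(0.21) = 0.32774
  −(0.13)·ln(0.13) = 0.26523
Sum: 0.27424 + 0.32774 + 0.26523 = 0.8672 nats.

0.8672 nats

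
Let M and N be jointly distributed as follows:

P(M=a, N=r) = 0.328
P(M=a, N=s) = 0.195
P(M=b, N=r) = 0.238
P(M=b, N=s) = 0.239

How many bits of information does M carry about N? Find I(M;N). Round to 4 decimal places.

0.0121 bits

Marginals: p(M) = (0.5230, 0.4770), p(N) = (0.5660, 0.4340).
I(M;N) = Σ p(x,y)·log₂[p(x,y)/(p(x)p(y))].
  (a,r): 0.328·log₂(1.1080) = 0.04855
  (a,s): 0.195·log₂(0.8591) = -0.04273
  (b,r): 0.238·log₂(0.8815) = -0.04329
  (b,s): 0.239·log₂(1.1545) = 0.04953
Sum = 0.0121 bits.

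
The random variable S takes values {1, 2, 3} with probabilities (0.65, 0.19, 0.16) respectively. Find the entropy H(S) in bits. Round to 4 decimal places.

1.2822 bits

H(S) = −Σ p·log₂ p.
  −(0.65)·log₂(0.65) = 0.40397
  −(0.19)·log₂(0.19) = 0.45523
  −(0.16)·log₂(0.16) = 0.42302
Sum: 0.40397 + 0.45523 + 0.42302 = 1.2822 bits.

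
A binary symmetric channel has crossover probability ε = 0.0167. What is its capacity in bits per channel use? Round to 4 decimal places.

0.8775 bits

Binary symmetric channel: C = 1 − h₂(ε) where h₂ is the binary entropy function.
h₂(0.0167) = −0.0167·log₂0.0167 − 0.9833·log₂0.9833 = 0.1225.
C = 1 − 0.1225 = 0.8775 bits per channel use.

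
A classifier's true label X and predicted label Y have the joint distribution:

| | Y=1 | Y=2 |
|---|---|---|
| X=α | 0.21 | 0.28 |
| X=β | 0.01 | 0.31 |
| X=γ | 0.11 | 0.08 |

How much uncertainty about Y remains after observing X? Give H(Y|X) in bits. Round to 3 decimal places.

0.734 bits

Chain rule: H(Y|X) = H(X,Y) − H(X).
Marginals: p(X) = (0.4900, 0.3200, 0.1900), p(Y) = (0.3300, 0.6700).
H(X,Y) = 2.2191 bits; H(X) = 1.4855 bits.
H(Y|X) = 2.2191 − 1.4855 = 0.734 bits.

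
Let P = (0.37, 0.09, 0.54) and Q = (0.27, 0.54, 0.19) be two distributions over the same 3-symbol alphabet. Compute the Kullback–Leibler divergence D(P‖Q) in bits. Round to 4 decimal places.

D(P‖Q) = Σ p·log₂(p/q).
  0.37·log₂(0.37/0.27) = 0.16819
  0.09·log₂(0.09/0.54) = -0.23265
  0.54·log₂(0.54/0.19) = 0.81376
D(P‖Q) = 0.7493 bits.

0.7493 bits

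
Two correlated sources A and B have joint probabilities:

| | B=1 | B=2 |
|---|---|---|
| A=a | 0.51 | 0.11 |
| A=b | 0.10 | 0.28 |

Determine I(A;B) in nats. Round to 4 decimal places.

Marginals: p(A) = (0.6200, 0.3800), p(B) = (0.6100, 0.3900).
I(A;B) = H(A) + H(B) − H(A,B).
H(A) = 0.6641, H(B) = 0.6687, H(A,B) = 1.1729.
I(A;B) = 0.6641 + 0.6687 − 1.1729 = 0.1599 nats.

0.1599 nats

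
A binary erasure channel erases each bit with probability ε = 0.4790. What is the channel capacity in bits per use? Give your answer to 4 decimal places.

Binary erasure channel: capacity C = 1 − ε.
C = 1 − 0.4790 = 0.5210 bits per channel use.

0.5210 bits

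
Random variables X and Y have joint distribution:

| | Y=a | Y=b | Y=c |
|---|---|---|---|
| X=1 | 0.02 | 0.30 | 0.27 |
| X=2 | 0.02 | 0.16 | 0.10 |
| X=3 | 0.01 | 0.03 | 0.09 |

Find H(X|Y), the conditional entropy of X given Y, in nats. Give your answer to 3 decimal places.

0.906 nats

Chain rule: H(X|Y) = H(X,Y) − H(Y).
Marginals: p(X) = (0.5900, 0.2800, 0.1300), p(Y) = (0.0500, 0.4900, 0.4600).
H(X,Y) = 1.7626 nats; H(Y) = 0.8565 nats.
H(X|Y) = 1.7626 − 0.8565 = 0.906 nats.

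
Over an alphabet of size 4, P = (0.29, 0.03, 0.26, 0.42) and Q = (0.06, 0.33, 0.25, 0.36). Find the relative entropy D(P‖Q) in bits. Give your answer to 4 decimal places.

D(P‖Q) = Σ p·log₂(p/q).
  0.29·log₂(0.29/0.06) = 0.65918
  0.03·log₂(0.03/0.33) = -0.10378
  0.26·log₂(0.26/0.25) = 0.01471
  0.42·log₂(0.42/0.36) = 0.09340
D(P‖Q) = 0.6635 bits.

0.6635 bits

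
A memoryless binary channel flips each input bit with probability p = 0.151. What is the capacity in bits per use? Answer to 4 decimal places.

0.3877 bits

Binary symmetric channel: C = 1 − h₂(ε) where h₂ is the binary entropy function.
h₂(0.151) = −0.151·log₂0.151 − 0.849·log₂0.849 = 0.6123.
C = 1 − 0.6123 = 0.3877 bits per channel use.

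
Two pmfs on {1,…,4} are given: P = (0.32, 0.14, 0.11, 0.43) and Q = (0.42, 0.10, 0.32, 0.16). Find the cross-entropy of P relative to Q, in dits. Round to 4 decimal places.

H(P,Q) = −Σ p·log₁₀ q.
  −0.32·log₁₀(0.42) = 0.12056
  −0.14·log₁₀(0.10) = 0.14000
  −0.11·log₁₀(0.32) = 0.05443
  −0.43·log₁₀(0.16) = 0.34223
H(P,Q) = 0.6572 dits.

0.6572 dits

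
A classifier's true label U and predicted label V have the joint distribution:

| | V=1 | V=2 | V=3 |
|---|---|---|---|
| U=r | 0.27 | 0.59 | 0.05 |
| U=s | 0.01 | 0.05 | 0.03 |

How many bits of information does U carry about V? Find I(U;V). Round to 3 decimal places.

0.045 bits

Marginals: p(U) = (0.9100, 0.0900), p(V) = (0.2800, 0.6400, 0.0800).
I(U;V) = Σ p(x,y)·log₂[p(x,y)/(p(x)p(y))].
  (r,1): 0.27·log₂(1.0597) = 0.0226
  (r,2): 0.59·log₂(1.0130) = 0.0110
  (r,3): 0.05·log₂(0.6868) = -0.0271
  (s,1): 0.01·log₂(0.3968) = -0.0133
  (s,2): 0.05·log₂(0.8681) = -0.0102
  (s,3): 0.03·log₂(4.1667) = 0.0618
Sum = 0.045 bits.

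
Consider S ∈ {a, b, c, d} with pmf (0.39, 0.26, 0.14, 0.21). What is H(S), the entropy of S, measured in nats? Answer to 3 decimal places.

H(S) = −Σ p·ln p.
  −(0.39)·ln(0.39) = 0.3672
  −(0.26)·ln(0.26) = 0.3502
  −(0.14)·ln(0.14) = 0.2753
  −(0.21)·ln(0.21) = 0.3277
Sum: 0.3672 + 0.3502 + 0.2753 + 0.3277 = 1.320 nats.

1.320 nats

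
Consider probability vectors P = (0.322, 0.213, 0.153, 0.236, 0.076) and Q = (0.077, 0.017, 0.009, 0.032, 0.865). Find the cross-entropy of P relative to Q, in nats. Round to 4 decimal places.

H(P,Q) = −Σ p·ln q.
  −0.322·ln(0.077) = 0.82559
  −0.213·ln(0.017) = 0.86788
  −0.153·ln(0.009) = 0.72071
  −0.236·ln(0.032) = 0.81232
  −0.076·ln(0.865) = 0.01102
H(P,Q) = 3.2375 nats.

3.2375 nats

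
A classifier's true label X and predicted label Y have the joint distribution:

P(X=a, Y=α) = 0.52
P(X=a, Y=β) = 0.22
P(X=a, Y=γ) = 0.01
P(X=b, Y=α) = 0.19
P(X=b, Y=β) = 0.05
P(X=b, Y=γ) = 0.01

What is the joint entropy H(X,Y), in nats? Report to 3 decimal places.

1.231 nats

H(X,Y) = −Σ p(x,y)·ln p(x,y) over all 6 cells.
  cell (a,α): −0.52·ln0.52 = 0.3400
  cell (a,β): −0.22·ln0.22 = 0.3331
  cell (a,γ): −0.01·ln0.01 = 0.0461
  cell (b,α): −0.19·ln0.19 = 0.3155
  cell (b,β): −0.05·ln0.05 = 0.1498
  cell (b,γ): −0.01·ln0.01 = 0.0461
Sum = 1.231 nats.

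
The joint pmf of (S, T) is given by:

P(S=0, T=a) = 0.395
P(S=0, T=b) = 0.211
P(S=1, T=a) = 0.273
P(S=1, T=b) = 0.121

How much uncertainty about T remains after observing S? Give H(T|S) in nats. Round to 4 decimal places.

0.6347 nats

Chain rule: H(T|S) = H(S,T) − H(S).
Marginals: p(S) = (0.6060, 0.3940), p(T) = (0.6680, 0.3320).
H(S,T) = 1.3052 nats; H(S) = 0.6705 nats.
H(T|S) = 1.3052 − 0.6705 = 0.6347 nats.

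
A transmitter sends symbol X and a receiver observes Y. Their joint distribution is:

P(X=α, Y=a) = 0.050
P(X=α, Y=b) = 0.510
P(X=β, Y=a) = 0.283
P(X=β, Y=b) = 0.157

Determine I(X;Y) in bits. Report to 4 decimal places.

0.2613 bits

Marginals: p(X) = (0.5600, 0.4400), p(Y) = (0.3330, 0.6670).
I(X;Y) = Σ p(x,y)·log₂[p(x,y)/(p(x)p(y))].
  (α,a): 0.050·log₂(0.2681) = -0.09495
  (α,b): 0.510·log₂(1.3654) = 0.22915
  (β,a): 0.283·log₂(1.9315) = 0.26877
  (β,b): 0.157·log₂(0.5350) = -0.14169
Sum = 0.2613 bits.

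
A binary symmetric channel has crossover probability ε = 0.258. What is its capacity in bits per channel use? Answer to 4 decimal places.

0.1763 bits

Binary symmetric channel: C = 1 − h₂(ε) where h₂ is the binary entropy function.
h₂(0.258) = −0.258·log₂0.258 − 0.742·log₂0.742 = 0.8237.
C = 1 − 0.8237 = 0.1763 bits per channel use.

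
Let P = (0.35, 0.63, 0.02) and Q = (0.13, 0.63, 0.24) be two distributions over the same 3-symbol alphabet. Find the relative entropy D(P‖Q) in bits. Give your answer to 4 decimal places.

0.4284 bits

D(P‖Q) = Σ p·log₂(p/q).
  0.35·log₂(0.35/0.13) = 0.50010
  0.63·log₂(0.63/0.63) = 0.00000
  0.02·log₂(0.02/0.24) = -0.07170
D(P‖Q) = 0.4284 bits.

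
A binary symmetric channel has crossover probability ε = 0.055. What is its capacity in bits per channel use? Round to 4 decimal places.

Binary symmetric channel: C = 1 − h₂(ε) where h₂ is the binary entropy function.
h₂(0.055) = −0.055·log₂0.055 − 0.945·log₂0.945 = 0.3073.
C = 1 − 0.3073 = 0.6927 bits per channel use.

0.6927 bits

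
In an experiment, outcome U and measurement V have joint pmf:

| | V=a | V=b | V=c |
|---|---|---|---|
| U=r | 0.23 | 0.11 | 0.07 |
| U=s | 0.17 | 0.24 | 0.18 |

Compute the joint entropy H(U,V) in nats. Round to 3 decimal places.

H(U,V) = −Σ p(x,y)·ln p(x,y) over all 6 cells.
  cell (r,a): −0.23·ln0.23 = 0.3380
  cell (r,b): −0.11·ln0.11 = 0.2428
  cell (r,c): −0.07·ln0.07 = 0.1861
  cell (s,a): −0.17·ln0.17 = 0.3012
  cell (s,b): −0.24·ln0.24 = 0.3425
  cell (s,c): −0.18·ln0.18 = 0.3087
Sum = 1.719 nats.

1.719 nats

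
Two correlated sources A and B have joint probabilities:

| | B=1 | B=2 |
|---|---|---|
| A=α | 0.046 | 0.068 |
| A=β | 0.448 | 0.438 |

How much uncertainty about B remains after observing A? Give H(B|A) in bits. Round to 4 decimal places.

Marginals: p(A) = (0.1140, 0.8860), p(B) = (0.4940, 0.5060).
H(B|A) = Σ p(A) · H(B|A=·).
  A=α: p=0.1140, H(B|A=α) = 0.9730
  A=β: p=0.8860, H(B|A=β) = 0.9999
Weighted sum = 0.9968 bits.

0.9968 bits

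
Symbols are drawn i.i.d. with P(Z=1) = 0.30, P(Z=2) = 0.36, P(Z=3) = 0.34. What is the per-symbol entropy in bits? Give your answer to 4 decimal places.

H(Z) = −Σ p·log₂ p.
  −(0.30)·log₂(0.30) = 0.52109
  −(0.36)·log₂(0.36) = 0.53062
  −(0.34)·log₂(0.34) = 0.52917
Sum: 0.52109 + 0.53062 + 0.52917 = 1.5809 bits.

1.5809 bits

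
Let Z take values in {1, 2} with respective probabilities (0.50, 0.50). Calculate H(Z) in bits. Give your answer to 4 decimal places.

1.0000 bits

H(Z) = −Σ p·log₂ p.
  −(0.50)·log₂(0.50) = 0.50000
  −(0.50)·log₂(0.50) = 0.50000
Sum: 0.50000 + 0.50000 = 1.0000 bits.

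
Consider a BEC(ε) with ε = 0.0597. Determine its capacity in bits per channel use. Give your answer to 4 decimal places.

Binary erasure channel: capacity C = 1 − ε.
C = 1 − 0.0597 = 0.9403 bits per channel use.

0.9403 bits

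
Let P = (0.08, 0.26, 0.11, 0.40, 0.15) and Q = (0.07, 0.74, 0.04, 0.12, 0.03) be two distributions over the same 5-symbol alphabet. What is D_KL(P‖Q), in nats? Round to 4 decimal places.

0.5730 nats

D(P‖Q) = Σ p·ln(p/q).
  0.08·ln(0.08/0.07) = 0.01068
  0.26·ln(0.26/0.74) = -0.27195
  0.11·ln(0.11/0.04) = 0.11128
  0.40·ln(0.40/0.12) = 0.48159
  0.15·ln(0.15/0.03) = 0.24142
D(P‖Q) = 0.5730 nats.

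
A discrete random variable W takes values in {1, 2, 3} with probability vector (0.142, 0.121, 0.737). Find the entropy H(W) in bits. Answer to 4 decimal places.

1.0930 bits

H(W) = −Σ p·log₂ p.
  −(0.142)·log₂(0.142) = 0.39988
  −(0.121)·log₂(0.121) = 0.36868
  −(0.737)·log₂(0.737) = 0.32447
Sum: 0.39988 + 0.36868 + 0.32447 = 1.0930 bits.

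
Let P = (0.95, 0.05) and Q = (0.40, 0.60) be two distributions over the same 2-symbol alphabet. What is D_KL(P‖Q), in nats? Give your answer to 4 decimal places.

D(P‖Q) = Σ p·ln(p/q).
  0.95·ln(0.95/0.40) = 0.82175
  0.05·ln(0.05/0.60) = -0.12425
D(P‖Q) = 0.6975 nats.

0.6975 nats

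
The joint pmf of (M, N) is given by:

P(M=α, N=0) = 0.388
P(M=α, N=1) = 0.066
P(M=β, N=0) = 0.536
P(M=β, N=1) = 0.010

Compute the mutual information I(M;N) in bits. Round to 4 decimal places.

0.0444 bits

Marginals: p(M) = (0.4540, 0.5460), p(N) = (0.9240, 0.0760).
I(M;N) = H(M) + H(N) − H(M,N).
H(M) = 0.9939, H(N) = 0.3879, H(M,N) = 1.3374.
I(M;N) = 0.9939 + 0.3879 − 1.3374 = 0.0444 bits.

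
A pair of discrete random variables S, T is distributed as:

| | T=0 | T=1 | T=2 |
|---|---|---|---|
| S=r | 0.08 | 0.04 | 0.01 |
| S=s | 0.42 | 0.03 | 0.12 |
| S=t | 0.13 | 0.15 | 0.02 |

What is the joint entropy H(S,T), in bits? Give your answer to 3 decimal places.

2.494 bits

H(S,T) = −Σ p(x,y)·log₂ p(x,y) over all 9 cells.
  cell (r,0): −0.08·log₂0.08 = 0.2915
  cell (r,1): −0.04·log₂0.04 = 0.1858
  cell (r,2): −0.01·log₂0.01 = 0.0664
  cell (s,0): −0.42·log₂0.42 = 0.5256
  cell (s,1): −0.03·log₂0.03 = 0.1518
  cell (s,2): −0.12·log₂0.12 = 0.3671
  cell (t,0): −0.13·log₂0.13 = 0.3826
  cell (t,1): −0.15·log₂0.15 = 0.4105
  cell (t,2): −0.02·log₂0.02 = 0.1129
Sum = 2.494 bits.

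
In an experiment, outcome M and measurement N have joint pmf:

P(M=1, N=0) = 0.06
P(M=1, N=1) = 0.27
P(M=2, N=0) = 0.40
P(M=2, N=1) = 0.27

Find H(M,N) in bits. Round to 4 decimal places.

H(M,N) = −Σ p(x,y)·log₂ p(x,y) over all 4 cells.
  cell (1,0): −0.06·log₂0.06 = 0.24353
  cell (1,1): −0.27·log₂0.27 = 0.51002
  cell (2,0): −0.40·log₂0.40 = 0.52877
  cell (2,1): −0.27·log₂0.27 = 0.51002
Sum = 1.7923 bits.

1.7923 bits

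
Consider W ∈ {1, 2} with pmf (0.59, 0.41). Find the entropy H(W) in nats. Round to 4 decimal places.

0.6769 nats

H(W) = −Σ p·ln p.
  −(0.59)·ln(0.59) = 0.31130
  −(0.41)·ln(0.41) = 0.36556
Sum: 0.31130 + 0.36556 = 0.6769 nats.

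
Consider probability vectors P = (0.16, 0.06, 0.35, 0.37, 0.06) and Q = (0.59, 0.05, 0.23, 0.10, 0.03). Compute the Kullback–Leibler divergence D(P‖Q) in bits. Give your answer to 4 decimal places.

0.6849 bits

D(P‖Q) = Σ p·log₂(p/q).
  0.16·log₂(0.16/0.59) = -0.30122
  0.06·log₂(0.06/0.05) = 0.01578
  0.35·log₂(0.35/0.23) = 0.21200
  0.37·log₂(0.37/0.10) = 0.69838
  0.06·log₂(0.06/0.03) = 0.06000
D(P‖Q) = 0.6849 bits.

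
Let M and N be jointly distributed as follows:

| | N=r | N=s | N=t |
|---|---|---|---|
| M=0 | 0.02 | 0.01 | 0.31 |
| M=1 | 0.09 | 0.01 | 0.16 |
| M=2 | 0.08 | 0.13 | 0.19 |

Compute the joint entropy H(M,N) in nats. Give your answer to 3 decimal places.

H(M,N) = −Σ p(x,y)·ln p(x,y) over all 9 cells.
  cell (0,r): −0.02·ln0.02 = 0.0782
  cell (0,s): −0.01·ln0.01 = 0.0461
  cell (0,t): −0.31·ln0.31 = 0.3631
  cell (1,r): −0.09·ln0.09 = 0.2167
  cell (1,s): −0.01·ln0.01 = 0.0461
  cell (1,t): −0.16·ln0.16 = 0.2932
  cell (2,r): −0.08·ln0.08 = 0.2021
  cell (2,s): −0.13·ln0.13 = 0.2652
  cell (2,t): −0.19·ln0.19 = 0.3155
Sum = 1.826 nats.

1.826 nats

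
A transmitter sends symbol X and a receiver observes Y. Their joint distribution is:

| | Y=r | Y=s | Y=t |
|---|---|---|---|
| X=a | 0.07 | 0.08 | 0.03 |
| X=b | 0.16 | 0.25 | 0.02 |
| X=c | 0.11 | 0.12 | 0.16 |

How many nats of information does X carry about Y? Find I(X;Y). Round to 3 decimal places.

Marginals: p(X) = (0.1800, 0.4300, 0.3900), p(Y) = (0.3400, 0.4500, 0.2100).
I(X;Y) = Σ p(x,y)·ln[p(x,y)/(p(x)p(y))].
  (a,r): 0.07·ln(1.1438) = 0.0094
  (a,s): 0.08·ln(0.9877) = -0.0010
  (a,t): 0.03·ln(0.7937) = -0.0069
  (b,r): 0.16·ln(1.0944) = 0.0144
  (b,s): 0.25·ln(1.2920) = 0.0640
  (b,t): 0.02·ln(0.2215) = -0.0301
  (c,r): 0.11·ln(0.8296) = -0.0206
  (c,s): 0.12·ln(0.6838) = -0.0456
  (c,t): 0.16·ln(1.9536) = 0.1071
Sum = 0.091 nats.

0.091 nats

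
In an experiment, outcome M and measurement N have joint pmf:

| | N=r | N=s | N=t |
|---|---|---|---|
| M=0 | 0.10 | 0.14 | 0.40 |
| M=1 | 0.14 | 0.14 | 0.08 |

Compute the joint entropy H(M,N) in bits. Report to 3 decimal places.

H(M,N) = −Σ p(x,y)·log₂ p(x,y) over all 6 cells.
  cell (0,r): −0.10·log₂0.10 = 0.3322
  cell (0,s): −0.14·log₂0.14 = 0.3971
  cell (0,t): −0.40·log₂0.40 = 0.5288
  cell (1,r): −0.14·log₂0.14 = 0.3971
  cell (1,s): −0.14·log₂0.14 = 0.3971
  cell (1,t): −0.08·log₂0.08 = 0.2915
Sum = 2.344 bits.

2.344 bits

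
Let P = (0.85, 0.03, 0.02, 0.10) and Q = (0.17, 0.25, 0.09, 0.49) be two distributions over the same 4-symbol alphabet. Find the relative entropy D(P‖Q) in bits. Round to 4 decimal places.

D(P‖Q) = Σ p·log₂(p/q).
  0.85·log₂(0.85/0.17) = 1.97364
  0.03·log₂(0.03/0.25) = -0.09177
  0.02·log₂(0.02/0.09) = -0.04340
  0.10·log₂(0.10/0.49) = -0.22928
D(P‖Q) = 1.6092 bits.

1.6092 bits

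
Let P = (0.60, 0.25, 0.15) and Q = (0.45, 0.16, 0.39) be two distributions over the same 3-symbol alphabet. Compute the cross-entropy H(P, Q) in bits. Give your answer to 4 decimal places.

H(P,Q) = −Σ p·log₂ q.
  −0.60·log₂(0.45) = 0.69120
  −0.25·log₂(0.16) = 0.66096
  −0.15·log₂(0.39) = 0.20377
H(P,Q) = 1.5559 bits.

1.5559 bits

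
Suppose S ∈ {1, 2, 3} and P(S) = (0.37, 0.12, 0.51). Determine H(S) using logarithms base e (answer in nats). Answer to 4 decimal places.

0.9657 nats

H(S) = −Σ p·ln p.
  −(0.37)·ln(0.37) = 0.36787
  −(0.12)·ln(0.12) = 0.25443
  −(0.51)·ln(0.51) = 0.34341
Sum: 0.36787 + 0.25443 + 0.34341 = 0.9657 nats.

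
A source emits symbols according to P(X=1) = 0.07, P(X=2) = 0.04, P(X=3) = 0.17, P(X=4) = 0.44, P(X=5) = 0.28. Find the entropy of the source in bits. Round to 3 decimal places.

H(X) = −Σ p·log₂ p.
  −(0.07)·log₂(0.07) = 0.2686
  −(0.04)·log₂(0.04) = 0.1858
  −(0.17)·log₂(0.17) = 0.4346
  −(0.44)·log₂(0.44) = 0.5211
  −(0.28)·log₂(0.28) = 0.5142
Sum: 0.2686 + 0.1858 + 0.4346 + 0.5211 + 0.5142 = 1.924 bits.

1.924 bits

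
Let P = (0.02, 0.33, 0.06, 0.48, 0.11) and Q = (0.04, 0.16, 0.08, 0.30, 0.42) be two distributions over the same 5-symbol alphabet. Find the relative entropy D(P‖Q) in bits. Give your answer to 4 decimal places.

D(P‖Q) = Σ p·log₂(p/q).
  0.02·log₂(0.02/0.04) = -0.02000
  0.33·log₂(0.33/0.16) = 0.34465
  0.06·log₂(0.06/0.08) = -0.02490
  0.48·log₂(0.48/0.30) = 0.32547
  0.11·log₂(0.11/0.42) = -0.21262
D(P‖Q) = 0.4126 bits.

0.4126 bits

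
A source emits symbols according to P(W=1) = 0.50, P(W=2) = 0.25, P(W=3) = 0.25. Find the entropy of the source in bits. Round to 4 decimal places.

H(W) = −Σ p·log₂ p.
  −(0.50)·log₂(0.50) = 0.50000
  −(0.25)·log₂(0.25) = 0.50000
  −(0.25)·log₂(0.25) = 0.50000
Sum: 0.50000 + 0.50000 + 0.50000 = 1.5000 bits.

1.5000 bits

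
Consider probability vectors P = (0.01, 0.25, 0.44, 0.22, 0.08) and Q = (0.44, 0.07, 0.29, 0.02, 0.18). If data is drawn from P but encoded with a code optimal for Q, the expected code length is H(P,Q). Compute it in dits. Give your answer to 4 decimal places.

0.9622 dits

H(P,Q) = −Σ p·log₁₀ q.
  −0.01·log₁₀(0.44) = 0.00357
  −0.25·log₁₀(0.07) = 0.28873
  −0.44·log₁₀(0.29) = 0.23654
  −0.22·log₁₀(0.02) = 0.37377
  −0.08·log₁₀(0.18) = 0.05958
H(P,Q) = 0.9622 dits.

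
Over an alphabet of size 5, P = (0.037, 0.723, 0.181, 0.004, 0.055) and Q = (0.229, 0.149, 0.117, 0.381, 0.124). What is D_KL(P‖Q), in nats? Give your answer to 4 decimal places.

1.0905 nats

D(P‖Q) = Σ p·ln(p/q).
  0.037·ln(0.037/0.229) = -0.06744
  0.723·ln(0.723/0.149) = 1.14195
  0.181·ln(0.181/0.117) = 0.07897
  0.004·ln(0.004/0.381) = -0.01823
  0.055·ln(0.055/0.124) = -0.04471
D(P‖Q) = 1.0905 nats.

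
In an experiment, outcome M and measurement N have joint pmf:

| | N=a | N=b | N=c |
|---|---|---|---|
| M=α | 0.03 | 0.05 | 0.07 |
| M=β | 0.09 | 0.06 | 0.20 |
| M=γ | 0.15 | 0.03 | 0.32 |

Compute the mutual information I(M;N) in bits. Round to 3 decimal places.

0.052 bits

Marginals: p(M) = (0.1500, 0.3500, 0.5000), p(N) = (0.2700, 0.1400, 0.5900).
I(M;N) = H(M) + H(N) − H(M,N).
H(M) = 1.4406, H(N) = 1.3562, H(M,N) = 2.7453.
I(M;N) = 1.4406 + 1.3562 − 2.7453 = 0.052 bits.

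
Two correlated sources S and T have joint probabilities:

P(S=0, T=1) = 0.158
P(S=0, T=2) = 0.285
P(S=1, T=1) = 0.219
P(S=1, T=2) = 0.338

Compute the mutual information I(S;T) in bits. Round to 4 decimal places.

0.0010 bits

Marginals: p(S) = (0.4430, 0.5570), p(T) = (0.3770, 0.6230).
I(S;T) = H(S) + H(T) − H(S,T).
H(S) = 0.9906, H(T) = 0.9559, H(S,T) = 1.9455.
I(S;T) = 0.9906 + 0.9559 − 1.9455 = 0.0010 bits.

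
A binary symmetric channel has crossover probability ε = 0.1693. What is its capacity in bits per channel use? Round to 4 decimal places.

0.3439 bits

Binary symmetric channel: C = 1 − h₂(ε) where h₂ is the binary entropy function.
h₂(0.1693) = −0.1693·log₂0.1693 − 0.8307·log₂0.8307 = 0.6561.
C = 1 − 0.6561 = 0.3439 bits per channel use.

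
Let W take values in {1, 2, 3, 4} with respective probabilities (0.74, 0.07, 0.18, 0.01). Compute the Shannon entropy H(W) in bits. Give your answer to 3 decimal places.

H(W) = −Σ p·log₂ p.
  −(0.74)·log₂(0.74) = 0.3215
  −(0.07)·log₂(0.07) = 0.2686
  −(0.18)·log₂(0.18) = 0.4453
  −(0.01)·log₂(0.01) = 0.0664
Sum: 0.3215 + 0.2686 + 0.4453 + 0.0664 = 1.102 bits.

1.102 bits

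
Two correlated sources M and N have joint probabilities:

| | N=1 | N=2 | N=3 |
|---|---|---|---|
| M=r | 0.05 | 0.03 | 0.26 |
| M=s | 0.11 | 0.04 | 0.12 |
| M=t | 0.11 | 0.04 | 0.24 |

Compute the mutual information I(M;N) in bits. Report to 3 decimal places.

0.050 bits

Marginals: p(M) = (0.3400, 0.2700, 0.3900), p(N) = (0.2700, 0.1100, 0.6200).
I(M;N) = H(M) + H(N) − H(M,N).
H(M) = 1.5690, H(N) = 1.2879, H(M,N) = 2.8064.
I(M;N) = 1.5690 + 1.2879 − 2.8064 = 0.050 bits.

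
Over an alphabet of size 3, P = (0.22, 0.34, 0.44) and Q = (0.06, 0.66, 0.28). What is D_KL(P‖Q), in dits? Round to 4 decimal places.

0.1126 dits

D(P‖Q) = Σ p·log₁₀(p/q).
  0.22·log₁₀(0.22/0.06) = 0.12414
  0.34·log₁₀(0.34/0.66) = -0.09794
  0.44·log₁₀(0.44/0.28) = 0.08637
D(P‖Q) = 0.1126 dits.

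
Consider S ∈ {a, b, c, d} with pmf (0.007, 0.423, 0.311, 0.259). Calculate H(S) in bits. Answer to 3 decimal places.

1.604 bits

H(S) = −Σ p·log₂ p.
  −(0.007)·log₂(0.007) = 0.0501
  −(0.423)·log₂(0.423) = 0.5251
  −(0.311)·log₂(0.311) = 0.5240
  −(0.259)·log₂(0.259) = 0.5048
Sum: 0.0501 + 0.5251 + 0.5240 + 0.5048 = 1.604 bits.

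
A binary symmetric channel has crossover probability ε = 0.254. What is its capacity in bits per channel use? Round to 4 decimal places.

Binary symmetric channel: C = 1 − h₂(ε) where h₂ is the binary entropy function.
h₂(0.254) = −0.254·log₂0.254 − 0.746·log₂0.746 = 0.8176.
C = 1 − 0.8176 = 0.1824 bits per channel use.

0.1824 bits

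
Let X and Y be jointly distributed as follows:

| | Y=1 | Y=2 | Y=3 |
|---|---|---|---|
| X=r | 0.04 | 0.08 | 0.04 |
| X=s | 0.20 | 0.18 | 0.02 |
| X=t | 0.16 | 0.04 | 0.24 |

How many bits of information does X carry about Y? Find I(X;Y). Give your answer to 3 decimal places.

Marginals: p(X) = (0.1600, 0.4000, 0.4400), p(Y) = (0.4000, 0.3000, 0.3000).
I(X;Y) = H(X) + H(Y) − H(X,Y).
H(X) = 1.4729, H(Y) = 1.5710, H(X,Y) = 2.7885.
I(X;Y) = 1.4729 + 1.5710 − 2.7885 = 0.255 bits.

0.255 bits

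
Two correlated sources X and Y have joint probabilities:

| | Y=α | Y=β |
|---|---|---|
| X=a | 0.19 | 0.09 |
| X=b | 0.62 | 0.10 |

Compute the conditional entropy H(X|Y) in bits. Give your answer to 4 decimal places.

Chain rule: H(X|Y) = H(X,Y) − H(Y).
Marginals: p(X) = (0.2800, 0.7200), p(Y) = (0.8100, 0.1900).
H(X,Y) = 1.5277 bits; H(Y) = 0.7015 bits.
H(X|Y) = 1.5277 − 0.7015 = 0.8262 bits.

0.8262 bits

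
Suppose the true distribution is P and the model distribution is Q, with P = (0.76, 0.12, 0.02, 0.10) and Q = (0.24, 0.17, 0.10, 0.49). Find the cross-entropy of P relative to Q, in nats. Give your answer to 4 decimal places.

H(P,Q) = −Σ p·ln q.
  −0.76·ln(0.24) = 1.08461
  −0.12·ln(0.17) = 0.21263
  −0.02·ln(0.10) = 0.04605
  −0.10·ln(0.49) = 0.07133
H(P,Q) = 1.4146 nats.

1.4146 nats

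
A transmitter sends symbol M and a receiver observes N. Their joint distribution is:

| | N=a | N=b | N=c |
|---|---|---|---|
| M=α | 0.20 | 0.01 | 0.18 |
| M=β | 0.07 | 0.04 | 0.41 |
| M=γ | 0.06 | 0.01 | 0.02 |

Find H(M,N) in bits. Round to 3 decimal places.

2.381 bits

H(M,N) = −Σ p(x,y)·log₂ p(x,y) over all 9 cells.
  cell (α,a): −0.20·log₂0.20 = 0.4644
  cell (α,b): −0.01·log₂0.01 = 0.0664
  cell (α,c): −0.18·log₂0.18 = 0.4453
  cell (β,a): −0.07·log₂0.07 = 0.2686
  cell (β,b): −0.04·log₂0.04 = 0.1858
  cell (β,c): −0.41·log₂0.41 = 0.5274
  cell (γ,a): −0.06·log₂0.06 = 0.2435
  cell (γ,b): −0.01·log₂0.01 = 0.0664
  cell (γ,c): −0.02·log₂0.02 = 0.1129
Sum = 2.381 bits.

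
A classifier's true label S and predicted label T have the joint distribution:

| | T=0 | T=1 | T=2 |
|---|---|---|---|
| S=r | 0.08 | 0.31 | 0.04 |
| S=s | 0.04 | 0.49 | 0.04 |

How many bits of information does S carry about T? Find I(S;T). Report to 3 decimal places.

0.025 bits

Marginals: p(S) = (0.4300, 0.5700), p(T) = (0.1200, 0.8000, 0.0800).
I(S;T) = Σ p(x,y)·log₂[p(x,y)/(p(x)p(y))].
  (r,0): 0.08·log₂(1.5504) = 0.0506
  (r,1): 0.31·log₂(0.9012) = -0.0465
  (r,2): 0.04·log₂(1.1628) = 0.0087
  (s,0): 0.04·log₂(0.5848) = -0.0310
  (s,1): 0.49·log₂(1.0746) = 0.0508
  (s,2): 0.04·log₂(0.8772) = -0.0076
Sum = 0.025 bits.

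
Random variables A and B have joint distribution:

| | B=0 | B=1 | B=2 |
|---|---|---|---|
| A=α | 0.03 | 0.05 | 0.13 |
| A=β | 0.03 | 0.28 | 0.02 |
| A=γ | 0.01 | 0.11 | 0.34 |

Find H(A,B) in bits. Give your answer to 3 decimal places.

H(A,B) = −Σ p(x,y)·log₂ p(x,y) over all 9 cells.
  cell (α,0): −0.03·log₂0.03 = 0.1518
  cell (α,1): −0.05·log₂0.05 = 0.2161
  cell (α,2): −0.13·log₂0.13 = 0.3826
  cell (β,0): −0.03·log₂0.03 = 0.1518
  cell (β,1): −0.28·log₂0.28 = 0.5142
  cell (β,2): −0.02·log₂0.02 = 0.1129
  cell (γ,0): −0.01·log₂0.01 = 0.0664
  cell (γ,1): −0.11·log₂0.11 = 0.3503
  cell (γ,2): −0.34·log₂0.34 = 0.5292
Sum = 2.475 bits.

2.475 bits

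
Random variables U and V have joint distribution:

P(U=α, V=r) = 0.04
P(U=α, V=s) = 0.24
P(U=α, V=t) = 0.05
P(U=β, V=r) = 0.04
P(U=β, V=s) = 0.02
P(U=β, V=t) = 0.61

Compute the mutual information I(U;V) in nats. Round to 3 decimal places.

0.331 nats

Marginals: p(U) = (0.3300, 0.6700), p(V) = (0.0800, 0.2600, 0.6600).
I(U;V) = Σ p(x,y)·ln[p(x,y)/(p(x)p(y))].
  (α,r): 0.04·ln(1.5152) = 0.0166
  (α,s): 0.24·ln(2.7972) = 0.2469
  (α,t): 0.05·ln(0.2296) = -0.0736
  (β,r): 0.04·ln(0.7463) = -0.0117
  (β,s): 0.02·ln(0.1148) = -0.0433
  (β,t): 0.61·ln(1.3795) = 0.1962
Sum = 0.331 nats.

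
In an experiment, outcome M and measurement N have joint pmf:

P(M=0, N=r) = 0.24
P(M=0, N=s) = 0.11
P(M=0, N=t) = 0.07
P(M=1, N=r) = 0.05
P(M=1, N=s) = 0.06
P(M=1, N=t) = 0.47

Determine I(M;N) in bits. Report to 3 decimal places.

0.329 bits

Marginals: p(M) = (0.4200, 0.5800), p(N) = (0.2900, 0.1700, 0.5400).
I(M;N) = Σ p(x,y)·log₂[p(x,y)/(p(x)p(y))].
  (0,r): 0.24·log₂(1.9704) = 0.2348
  (0,s): 0.11·log₂(1.5406) = 0.0686
  (0,t): 0.07·log₂(0.3086) = -0.1187
  (1,r): 0.05·log₂(0.2973) = -0.0875
  (1,s): 0.06·log₂(0.6085) = -0.0430
  (1,t): 0.47·log₂(1.5006) = 0.2752
Sum = 0.329 bits.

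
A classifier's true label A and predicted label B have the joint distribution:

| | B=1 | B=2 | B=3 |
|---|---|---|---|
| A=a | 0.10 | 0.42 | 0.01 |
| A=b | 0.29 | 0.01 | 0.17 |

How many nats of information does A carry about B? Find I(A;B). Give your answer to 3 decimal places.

0.383 nats

Marginals: p(A) = (0.5300, 0.4700), p(B) = (0.3900, 0.4300, 0.1800).
I(A;B) = Σ p(x,y)·ln[p(x,y)/(p(x)p(y))].
  (a,1): 0.10·ln(0.4838) = -0.0726
  (a,2): 0.42·ln(1.8429) = 0.2568
  (a,3): 0.01·ln(0.1048) = -0.0226
  (b,1): 0.29·ln(1.5821) = 0.1330
  (b,2): 0.01·ln(0.0495) = -0.0301
  (b,3): 0.17·ln(2.0095) = 0.1186
Sum = 0.383 nats.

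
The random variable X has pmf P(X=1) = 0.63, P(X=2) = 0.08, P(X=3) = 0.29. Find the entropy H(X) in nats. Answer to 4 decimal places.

0.8521 nats

H(X) = −Σ p·ln p.
  −(0.63)·ln(0.63) = 0.29108
  −(0.08)·ln(0.08) = 0.20206
  −(0.29)·ln(0.29) = 0.35898
Sum: 0.29108 + 0.20206 + 0.35898 = 0.8521 nats.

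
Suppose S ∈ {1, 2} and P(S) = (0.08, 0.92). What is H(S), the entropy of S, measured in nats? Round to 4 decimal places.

0.2788 nats

H(S) = −Σ p·ln p.
  −(0.08)·ln(0.08) = 0.20206
  −(0.92)·ln(0.92) = 0.07671
Sum: 0.20206 + 0.07671 = 0.2788 nats.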